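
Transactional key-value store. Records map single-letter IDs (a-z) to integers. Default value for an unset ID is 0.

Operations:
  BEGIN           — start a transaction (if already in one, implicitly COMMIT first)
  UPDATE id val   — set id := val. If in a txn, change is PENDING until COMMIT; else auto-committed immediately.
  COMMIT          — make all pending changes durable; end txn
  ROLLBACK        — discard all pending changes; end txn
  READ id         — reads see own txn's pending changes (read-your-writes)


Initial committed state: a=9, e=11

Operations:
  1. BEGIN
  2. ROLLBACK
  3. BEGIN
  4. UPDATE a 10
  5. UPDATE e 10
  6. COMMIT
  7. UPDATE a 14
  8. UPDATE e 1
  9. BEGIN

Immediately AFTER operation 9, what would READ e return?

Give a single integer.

Initial committed: {a=9, e=11}
Op 1: BEGIN: in_txn=True, pending={}
Op 2: ROLLBACK: discarded pending []; in_txn=False
Op 3: BEGIN: in_txn=True, pending={}
Op 4: UPDATE a=10 (pending; pending now {a=10})
Op 5: UPDATE e=10 (pending; pending now {a=10, e=10})
Op 6: COMMIT: merged ['a', 'e'] into committed; committed now {a=10, e=10}
Op 7: UPDATE a=14 (auto-commit; committed a=14)
Op 8: UPDATE e=1 (auto-commit; committed e=1)
Op 9: BEGIN: in_txn=True, pending={}
After op 9: visible(e) = 1 (pending={}, committed={a=14, e=1})

Answer: 1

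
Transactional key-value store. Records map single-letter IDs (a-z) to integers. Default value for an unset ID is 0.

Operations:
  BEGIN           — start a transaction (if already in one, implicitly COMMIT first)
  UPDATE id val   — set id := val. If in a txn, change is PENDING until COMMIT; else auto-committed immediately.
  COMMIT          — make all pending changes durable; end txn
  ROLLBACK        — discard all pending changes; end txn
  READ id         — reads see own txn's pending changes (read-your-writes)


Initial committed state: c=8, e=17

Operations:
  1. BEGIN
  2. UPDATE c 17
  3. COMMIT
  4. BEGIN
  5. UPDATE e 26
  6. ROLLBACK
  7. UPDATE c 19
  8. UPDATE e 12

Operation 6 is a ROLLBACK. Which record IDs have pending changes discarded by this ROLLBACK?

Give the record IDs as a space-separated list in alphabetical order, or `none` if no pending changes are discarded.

Initial committed: {c=8, e=17}
Op 1: BEGIN: in_txn=True, pending={}
Op 2: UPDATE c=17 (pending; pending now {c=17})
Op 3: COMMIT: merged ['c'] into committed; committed now {c=17, e=17}
Op 4: BEGIN: in_txn=True, pending={}
Op 5: UPDATE e=26 (pending; pending now {e=26})
Op 6: ROLLBACK: discarded pending ['e']; in_txn=False
Op 7: UPDATE c=19 (auto-commit; committed c=19)
Op 8: UPDATE e=12 (auto-commit; committed e=12)
ROLLBACK at op 6 discards: ['e']

Answer: e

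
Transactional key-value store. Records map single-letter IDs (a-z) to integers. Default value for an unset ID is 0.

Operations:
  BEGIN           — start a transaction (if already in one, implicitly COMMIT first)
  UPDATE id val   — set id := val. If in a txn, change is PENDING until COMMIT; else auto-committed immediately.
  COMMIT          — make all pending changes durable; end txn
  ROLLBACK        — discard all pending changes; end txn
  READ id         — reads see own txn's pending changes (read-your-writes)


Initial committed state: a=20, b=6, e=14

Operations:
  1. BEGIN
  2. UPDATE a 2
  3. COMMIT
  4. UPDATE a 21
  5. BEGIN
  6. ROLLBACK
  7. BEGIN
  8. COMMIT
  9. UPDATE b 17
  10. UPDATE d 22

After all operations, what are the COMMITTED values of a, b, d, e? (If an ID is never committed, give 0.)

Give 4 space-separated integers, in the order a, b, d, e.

Initial committed: {a=20, b=6, e=14}
Op 1: BEGIN: in_txn=True, pending={}
Op 2: UPDATE a=2 (pending; pending now {a=2})
Op 3: COMMIT: merged ['a'] into committed; committed now {a=2, b=6, e=14}
Op 4: UPDATE a=21 (auto-commit; committed a=21)
Op 5: BEGIN: in_txn=True, pending={}
Op 6: ROLLBACK: discarded pending []; in_txn=False
Op 7: BEGIN: in_txn=True, pending={}
Op 8: COMMIT: merged [] into committed; committed now {a=21, b=6, e=14}
Op 9: UPDATE b=17 (auto-commit; committed b=17)
Op 10: UPDATE d=22 (auto-commit; committed d=22)
Final committed: {a=21, b=17, d=22, e=14}

Answer: 21 17 22 14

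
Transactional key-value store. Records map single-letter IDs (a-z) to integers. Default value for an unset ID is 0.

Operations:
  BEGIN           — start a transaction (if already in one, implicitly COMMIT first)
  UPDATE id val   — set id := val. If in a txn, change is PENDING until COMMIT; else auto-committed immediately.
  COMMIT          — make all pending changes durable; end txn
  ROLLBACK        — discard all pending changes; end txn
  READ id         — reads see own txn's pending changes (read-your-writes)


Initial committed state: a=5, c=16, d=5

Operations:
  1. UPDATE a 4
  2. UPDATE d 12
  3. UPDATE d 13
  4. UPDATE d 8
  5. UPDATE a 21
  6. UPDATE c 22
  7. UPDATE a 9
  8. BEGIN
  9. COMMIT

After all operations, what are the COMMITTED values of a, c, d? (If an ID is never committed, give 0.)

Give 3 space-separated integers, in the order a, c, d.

Initial committed: {a=5, c=16, d=5}
Op 1: UPDATE a=4 (auto-commit; committed a=4)
Op 2: UPDATE d=12 (auto-commit; committed d=12)
Op 3: UPDATE d=13 (auto-commit; committed d=13)
Op 4: UPDATE d=8 (auto-commit; committed d=8)
Op 5: UPDATE a=21 (auto-commit; committed a=21)
Op 6: UPDATE c=22 (auto-commit; committed c=22)
Op 7: UPDATE a=9 (auto-commit; committed a=9)
Op 8: BEGIN: in_txn=True, pending={}
Op 9: COMMIT: merged [] into committed; committed now {a=9, c=22, d=8}
Final committed: {a=9, c=22, d=8}

Answer: 9 22 8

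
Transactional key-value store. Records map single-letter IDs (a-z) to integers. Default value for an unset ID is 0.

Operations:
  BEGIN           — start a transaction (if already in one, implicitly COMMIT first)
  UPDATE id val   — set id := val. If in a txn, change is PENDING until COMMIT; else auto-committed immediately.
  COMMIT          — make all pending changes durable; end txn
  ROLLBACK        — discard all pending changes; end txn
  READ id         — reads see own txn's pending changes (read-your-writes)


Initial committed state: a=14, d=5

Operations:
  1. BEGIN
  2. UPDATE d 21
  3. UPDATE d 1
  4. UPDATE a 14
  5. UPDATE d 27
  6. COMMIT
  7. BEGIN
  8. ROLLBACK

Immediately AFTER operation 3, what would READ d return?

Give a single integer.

Initial committed: {a=14, d=5}
Op 1: BEGIN: in_txn=True, pending={}
Op 2: UPDATE d=21 (pending; pending now {d=21})
Op 3: UPDATE d=1 (pending; pending now {d=1})
After op 3: visible(d) = 1 (pending={d=1}, committed={a=14, d=5})

Answer: 1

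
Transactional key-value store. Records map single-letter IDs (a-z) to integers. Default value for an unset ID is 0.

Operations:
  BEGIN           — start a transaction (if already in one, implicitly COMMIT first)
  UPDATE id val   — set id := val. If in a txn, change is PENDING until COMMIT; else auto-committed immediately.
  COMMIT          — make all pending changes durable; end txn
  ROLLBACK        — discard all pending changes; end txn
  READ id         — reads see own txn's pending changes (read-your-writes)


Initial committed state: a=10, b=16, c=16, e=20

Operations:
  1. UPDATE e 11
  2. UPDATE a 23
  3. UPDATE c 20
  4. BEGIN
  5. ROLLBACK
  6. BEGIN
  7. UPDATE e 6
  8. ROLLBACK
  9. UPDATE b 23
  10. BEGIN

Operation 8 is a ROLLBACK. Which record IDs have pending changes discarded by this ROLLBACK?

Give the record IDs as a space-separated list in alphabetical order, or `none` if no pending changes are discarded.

Answer: e

Derivation:
Initial committed: {a=10, b=16, c=16, e=20}
Op 1: UPDATE e=11 (auto-commit; committed e=11)
Op 2: UPDATE a=23 (auto-commit; committed a=23)
Op 3: UPDATE c=20 (auto-commit; committed c=20)
Op 4: BEGIN: in_txn=True, pending={}
Op 5: ROLLBACK: discarded pending []; in_txn=False
Op 6: BEGIN: in_txn=True, pending={}
Op 7: UPDATE e=6 (pending; pending now {e=6})
Op 8: ROLLBACK: discarded pending ['e']; in_txn=False
Op 9: UPDATE b=23 (auto-commit; committed b=23)
Op 10: BEGIN: in_txn=True, pending={}
ROLLBACK at op 8 discards: ['e']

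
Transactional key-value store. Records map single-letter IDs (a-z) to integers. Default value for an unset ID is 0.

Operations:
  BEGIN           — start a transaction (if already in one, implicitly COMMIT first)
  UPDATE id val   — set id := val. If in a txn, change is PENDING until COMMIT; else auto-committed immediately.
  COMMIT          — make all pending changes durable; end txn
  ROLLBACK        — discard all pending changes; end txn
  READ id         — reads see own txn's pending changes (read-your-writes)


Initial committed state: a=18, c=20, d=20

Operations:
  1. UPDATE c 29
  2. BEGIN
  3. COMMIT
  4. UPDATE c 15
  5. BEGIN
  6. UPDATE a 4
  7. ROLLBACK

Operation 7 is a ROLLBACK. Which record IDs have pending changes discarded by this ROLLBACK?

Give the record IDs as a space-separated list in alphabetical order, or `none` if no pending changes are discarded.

Answer: a

Derivation:
Initial committed: {a=18, c=20, d=20}
Op 1: UPDATE c=29 (auto-commit; committed c=29)
Op 2: BEGIN: in_txn=True, pending={}
Op 3: COMMIT: merged [] into committed; committed now {a=18, c=29, d=20}
Op 4: UPDATE c=15 (auto-commit; committed c=15)
Op 5: BEGIN: in_txn=True, pending={}
Op 6: UPDATE a=4 (pending; pending now {a=4})
Op 7: ROLLBACK: discarded pending ['a']; in_txn=False
ROLLBACK at op 7 discards: ['a']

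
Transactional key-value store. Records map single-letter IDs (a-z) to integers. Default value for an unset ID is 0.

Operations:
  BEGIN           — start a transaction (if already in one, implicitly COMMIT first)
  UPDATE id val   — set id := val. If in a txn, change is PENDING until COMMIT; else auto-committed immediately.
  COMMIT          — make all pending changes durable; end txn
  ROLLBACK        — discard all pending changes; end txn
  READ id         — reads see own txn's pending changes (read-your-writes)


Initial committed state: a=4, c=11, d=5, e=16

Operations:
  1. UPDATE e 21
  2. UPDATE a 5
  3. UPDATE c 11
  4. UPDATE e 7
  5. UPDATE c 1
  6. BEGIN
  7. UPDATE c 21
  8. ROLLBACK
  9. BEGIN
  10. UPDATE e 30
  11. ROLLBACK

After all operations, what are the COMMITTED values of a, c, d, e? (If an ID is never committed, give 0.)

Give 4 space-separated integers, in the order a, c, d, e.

Initial committed: {a=4, c=11, d=5, e=16}
Op 1: UPDATE e=21 (auto-commit; committed e=21)
Op 2: UPDATE a=5 (auto-commit; committed a=5)
Op 3: UPDATE c=11 (auto-commit; committed c=11)
Op 4: UPDATE e=7 (auto-commit; committed e=7)
Op 5: UPDATE c=1 (auto-commit; committed c=1)
Op 6: BEGIN: in_txn=True, pending={}
Op 7: UPDATE c=21 (pending; pending now {c=21})
Op 8: ROLLBACK: discarded pending ['c']; in_txn=False
Op 9: BEGIN: in_txn=True, pending={}
Op 10: UPDATE e=30 (pending; pending now {e=30})
Op 11: ROLLBACK: discarded pending ['e']; in_txn=False
Final committed: {a=5, c=1, d=5, e=7}

Answer: 5 1 5 7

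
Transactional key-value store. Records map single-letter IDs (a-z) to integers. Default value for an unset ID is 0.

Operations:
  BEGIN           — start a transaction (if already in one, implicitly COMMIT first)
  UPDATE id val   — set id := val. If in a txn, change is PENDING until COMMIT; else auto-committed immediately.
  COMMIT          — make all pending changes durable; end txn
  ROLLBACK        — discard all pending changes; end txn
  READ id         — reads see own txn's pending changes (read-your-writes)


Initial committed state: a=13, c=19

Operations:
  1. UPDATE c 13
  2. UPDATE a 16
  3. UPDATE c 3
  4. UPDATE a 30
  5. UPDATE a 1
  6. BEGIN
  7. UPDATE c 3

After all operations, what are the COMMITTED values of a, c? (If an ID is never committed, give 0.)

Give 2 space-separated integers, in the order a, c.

Answer: 1 3

Derivation:
Initial committed: {a=13, c=19}
Op 1: UPDATE c=13 (auto-commit; committed c=13)
Op 2: UPDATE a=16 (auto-commit; committed a=16)
Op 3: UPDATE c=3 (auto-commit; committed c=3)
Op 4: UPDATE a=30 (auto-commit; committed a=30)
Op 5: UPDATE a=1 (auto-commit; committed a=1)
Op 6: BEGIN: in_txn=True, pending={}
Op 7: UPDATE c=3 (pending; pending now {c=3})
Final committed: {a=1, c=3}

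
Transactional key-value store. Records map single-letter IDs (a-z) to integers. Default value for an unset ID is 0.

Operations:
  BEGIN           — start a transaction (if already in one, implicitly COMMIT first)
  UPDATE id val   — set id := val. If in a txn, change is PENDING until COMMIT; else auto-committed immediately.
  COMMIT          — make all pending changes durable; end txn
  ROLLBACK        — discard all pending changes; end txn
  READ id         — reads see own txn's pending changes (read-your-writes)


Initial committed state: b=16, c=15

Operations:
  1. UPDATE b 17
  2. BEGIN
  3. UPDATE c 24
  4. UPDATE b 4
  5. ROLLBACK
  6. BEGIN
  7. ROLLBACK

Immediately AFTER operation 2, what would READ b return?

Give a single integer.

Answer: 17

Derivation:
Initial committed: {b=16, c=15}
Op 1: UPDATE b=17 (auto-commit; committed b=17)
Op 2: BEGIN: in_txn=True, pending={}
After op 2: visible(b) = 17 (pending={}, committed={b=17, c=15})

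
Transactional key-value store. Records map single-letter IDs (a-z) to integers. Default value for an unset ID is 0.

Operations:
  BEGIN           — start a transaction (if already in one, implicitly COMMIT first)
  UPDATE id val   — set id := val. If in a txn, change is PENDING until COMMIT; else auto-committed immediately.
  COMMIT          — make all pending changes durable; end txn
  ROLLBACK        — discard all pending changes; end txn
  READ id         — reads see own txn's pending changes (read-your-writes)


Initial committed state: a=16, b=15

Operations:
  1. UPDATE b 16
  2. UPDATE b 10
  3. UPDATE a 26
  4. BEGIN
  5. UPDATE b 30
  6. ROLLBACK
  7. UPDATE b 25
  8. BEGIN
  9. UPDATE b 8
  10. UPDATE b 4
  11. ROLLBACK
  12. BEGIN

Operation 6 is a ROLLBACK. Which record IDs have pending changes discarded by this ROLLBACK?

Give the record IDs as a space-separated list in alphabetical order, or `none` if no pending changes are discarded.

Initial committed: {a=16, b=15}
Op 1: UPDATE b=16 (auto-commit; committed b=16)
Op 2: UPDATE b=10 (auto-commit; committed b=10)
Op 3: UPDATE a=26 (auto-commit; committed a=26)
Op 4: BEGIN: in_txn=True, pending={}
Op 5: UPDATE b=30 (pending; pending now {b=30})
Op 6: ROLLBACK: discarded pending ['b']; in_txn=False
Op 7: UPDATE b=25 (auto-commit; committed b=25)
Op 8: BEGIN: in_txn=True, pending={}
Op 9: UPDATE b=8 (pending; pending now {b=8})
Op 10: UPDATE b=4 (pending; pending now {b=4})
Op 11: ROLLBACK: discarded pending ['b']; in_txn=False
Op 12: BEGIN: in_txn=True, pending={}
ROLLBACK at op 6 discards: ['b']

Answer: b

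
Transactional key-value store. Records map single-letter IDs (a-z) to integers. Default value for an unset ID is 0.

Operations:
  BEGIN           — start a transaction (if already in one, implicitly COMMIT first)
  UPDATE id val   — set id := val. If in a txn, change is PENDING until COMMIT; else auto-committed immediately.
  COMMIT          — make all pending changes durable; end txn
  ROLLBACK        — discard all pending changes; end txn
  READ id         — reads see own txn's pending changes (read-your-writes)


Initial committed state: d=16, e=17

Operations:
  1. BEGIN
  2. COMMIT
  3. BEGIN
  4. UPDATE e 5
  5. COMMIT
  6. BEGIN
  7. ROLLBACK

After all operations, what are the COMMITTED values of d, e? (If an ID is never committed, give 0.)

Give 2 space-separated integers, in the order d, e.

Answer: 16 5

Derivation:
Initial committed: {d=16, e=17}
Op 1: BEGIN: in_txn=True, pending={}
Op 2: COMMIT: merged [] into committed; committed now {d=16, e=17}
Op 3: BEGIN: in_txn=True, pending={}
Op 4: UPDATE e=5 (pending; pending now {e=5})
Op 5: COMMIT: merged ['e'] into committed; committed now {d=16, e=5}
Op 6: BEGIN: in_txn=True, pending={}
Op 7: ROLLBACK: discarded pending []; in_txn=False
Final committed: {d=16, e=5}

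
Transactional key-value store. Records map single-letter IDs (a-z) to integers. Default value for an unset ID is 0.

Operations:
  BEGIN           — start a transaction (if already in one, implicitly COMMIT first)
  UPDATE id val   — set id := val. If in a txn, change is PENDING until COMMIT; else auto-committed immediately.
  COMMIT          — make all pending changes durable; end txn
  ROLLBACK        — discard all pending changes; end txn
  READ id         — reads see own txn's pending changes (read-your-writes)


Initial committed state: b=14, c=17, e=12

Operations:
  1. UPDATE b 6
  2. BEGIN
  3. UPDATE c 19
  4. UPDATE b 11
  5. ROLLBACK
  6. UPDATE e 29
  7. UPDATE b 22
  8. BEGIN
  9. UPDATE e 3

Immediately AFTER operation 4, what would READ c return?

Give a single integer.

Answer: 19

Derivation:
Initial committed: {b=14, c=17, e=12}
Op 1: UPDATE b=6 (auto-commit; committed b=6)
Op 2: BEGIN: in_txn=True, pending={}
Op 3: UPDATE c=19 (pending; pending now {c=19})
Op 4: UPDATE b=11 (pending; pending now {b=11, c=19})
After op 4: visible(c) = 19 (pending={b=11, c=19}, committed={b=6, c=17, e=12})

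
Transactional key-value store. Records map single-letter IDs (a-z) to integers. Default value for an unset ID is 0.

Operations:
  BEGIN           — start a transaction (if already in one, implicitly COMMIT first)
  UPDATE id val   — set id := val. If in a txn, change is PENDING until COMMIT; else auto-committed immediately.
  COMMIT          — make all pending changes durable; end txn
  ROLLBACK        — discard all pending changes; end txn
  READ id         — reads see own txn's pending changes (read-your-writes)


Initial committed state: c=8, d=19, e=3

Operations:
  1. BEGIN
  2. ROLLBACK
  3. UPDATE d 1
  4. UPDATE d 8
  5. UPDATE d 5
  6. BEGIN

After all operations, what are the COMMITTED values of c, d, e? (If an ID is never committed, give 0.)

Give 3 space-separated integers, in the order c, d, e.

Initial committed: {c=8, d=19, e=3}
Op 1: BEGIN: in_txn=True, pending={}
Op 2: ROLLBACK: discarded pending []; in_txn=False
Op 3: UPDATE d=1 (auto-commit; committed d=1)
Op 4: UPDATE d=8 (auto-commit; committed d=8)
Op 5: UPDATE d=5 (auto-commit; committed d=5)
Op 6: BEGIN: in_txn=True, pending={}
Final committed: {c=8, d=5, e=3}

Answer: 8 5 3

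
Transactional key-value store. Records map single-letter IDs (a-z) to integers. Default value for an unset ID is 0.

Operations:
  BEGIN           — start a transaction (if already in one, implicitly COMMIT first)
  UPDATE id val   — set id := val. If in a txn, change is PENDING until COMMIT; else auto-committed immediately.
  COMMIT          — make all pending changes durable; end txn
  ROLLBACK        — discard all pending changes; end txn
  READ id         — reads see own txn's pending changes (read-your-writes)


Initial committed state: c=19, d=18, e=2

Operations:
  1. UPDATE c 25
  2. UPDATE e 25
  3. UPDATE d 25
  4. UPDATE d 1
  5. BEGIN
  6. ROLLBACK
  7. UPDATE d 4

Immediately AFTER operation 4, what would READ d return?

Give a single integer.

Answer: 1

Derivation:
Initial committed: {c=19, d=18, e=2}
Op 1: UPDATE c=25 (auto-commit; committed c=25)
Op 2: UPDATE e=25 (auto-commit; committed e=25)
Op 3: UPDATE d=25 (auto-commit; committed d=25)
Op 4: UPDATE d=1 (auto-commit; committed d=1)
After op 4: visible(d) = 1 (pending={}, committed={c=25, d=1, e=25})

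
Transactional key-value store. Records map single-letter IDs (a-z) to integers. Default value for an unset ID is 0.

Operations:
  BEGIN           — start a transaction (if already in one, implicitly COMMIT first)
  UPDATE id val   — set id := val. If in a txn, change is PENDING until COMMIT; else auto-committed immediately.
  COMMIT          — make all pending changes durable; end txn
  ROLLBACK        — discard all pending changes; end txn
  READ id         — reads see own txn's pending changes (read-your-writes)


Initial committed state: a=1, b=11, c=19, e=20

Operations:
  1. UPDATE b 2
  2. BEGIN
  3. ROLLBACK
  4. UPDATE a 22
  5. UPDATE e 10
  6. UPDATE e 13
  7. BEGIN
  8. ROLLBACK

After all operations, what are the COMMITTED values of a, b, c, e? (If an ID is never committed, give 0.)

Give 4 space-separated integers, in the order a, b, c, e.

Answer: 22 2 19 13

Derivation:
Initial committed: {a=1, b=11, c=19, e=20}
Op 1: UPDATE b=2 (auto-commit; committed b=2)
Op 2: BEGIN: in_txn=True, pending={}
Op 3: ROLLBACK: discarded pending []; in_txn=False
Op 4: UPDATE a=22 (auto-commit; committed a=22)
Op 5: UPDATE e=10 (auto-commit; committed e=10)
Op 6: UPDATE e=13 (auto-commit; committed e=13)
Op 7: BEGIN: in_txn=True, pending={}
Op 8: ROLLBACK: discarded pending []; in_txn=False
Final committed: {a=22, b=2, c=19, e=13}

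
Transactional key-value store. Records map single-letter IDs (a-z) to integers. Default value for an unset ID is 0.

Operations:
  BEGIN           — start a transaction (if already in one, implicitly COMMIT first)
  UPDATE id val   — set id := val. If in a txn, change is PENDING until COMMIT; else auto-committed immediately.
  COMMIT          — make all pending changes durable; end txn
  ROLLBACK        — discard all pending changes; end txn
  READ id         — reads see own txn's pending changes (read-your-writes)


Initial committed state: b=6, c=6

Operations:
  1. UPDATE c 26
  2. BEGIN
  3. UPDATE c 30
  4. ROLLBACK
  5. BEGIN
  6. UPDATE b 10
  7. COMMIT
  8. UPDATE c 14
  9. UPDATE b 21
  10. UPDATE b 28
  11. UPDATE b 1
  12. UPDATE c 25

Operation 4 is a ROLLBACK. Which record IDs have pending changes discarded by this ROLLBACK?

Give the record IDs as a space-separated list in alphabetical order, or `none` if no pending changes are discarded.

Initial committed: {b=6, c=6}
Op 1: UPDATE c=26 (auto-commit; committed c=26)
Op 2: BEGIN: in_txn=True, pending={}
Op 3: UPDATE c=30 (pending; pending now {c=30})
Op 4: ROLLBACK: discarded pending ['c']; in_txn=False
Op 5: BEGIN: in_txn=True, pending={}
Op 6: UPDATE b=10 (pending; pending now {b=10})
Op 7: COMMIT: merged ['b'] into committed; committed now {b=10, c=26}
Op 8: UPDATE c=14 (auto-commit; committed c=14)
Op 9: UPDATE b=21 (auto-commit; committed b=21)
Op 10: UPDATE b=28 (auto-commit; committed b=28)
Op 11: UPDATE b=1 (auto-commit; committed b=1)
Op 12: UPDATE c=25 (auto-commit; committed c=25)
ROLLBACK at op 4 discards: ['c']

Answer: c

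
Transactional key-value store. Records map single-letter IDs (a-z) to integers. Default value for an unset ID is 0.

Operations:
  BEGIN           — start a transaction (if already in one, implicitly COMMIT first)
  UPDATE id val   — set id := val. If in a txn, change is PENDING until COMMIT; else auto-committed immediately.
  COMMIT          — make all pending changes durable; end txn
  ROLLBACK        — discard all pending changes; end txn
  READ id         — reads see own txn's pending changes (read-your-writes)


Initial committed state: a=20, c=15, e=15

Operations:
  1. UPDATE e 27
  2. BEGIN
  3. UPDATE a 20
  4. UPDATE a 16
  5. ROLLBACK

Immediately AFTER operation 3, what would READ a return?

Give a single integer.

Initial committed: {a=20, c=15, e=15}
Op 1: UPDATE e=27 (auto-commit; committed e=27)
Op 2: BEGIN: in_txn=True, pending={}
Op 3: UPDATE a=20 (pending; pending now {a=20})
After op 3: visible(a) = 20 (pending={a=20}, committed={a=20, c=15, e=27})

Answer: 20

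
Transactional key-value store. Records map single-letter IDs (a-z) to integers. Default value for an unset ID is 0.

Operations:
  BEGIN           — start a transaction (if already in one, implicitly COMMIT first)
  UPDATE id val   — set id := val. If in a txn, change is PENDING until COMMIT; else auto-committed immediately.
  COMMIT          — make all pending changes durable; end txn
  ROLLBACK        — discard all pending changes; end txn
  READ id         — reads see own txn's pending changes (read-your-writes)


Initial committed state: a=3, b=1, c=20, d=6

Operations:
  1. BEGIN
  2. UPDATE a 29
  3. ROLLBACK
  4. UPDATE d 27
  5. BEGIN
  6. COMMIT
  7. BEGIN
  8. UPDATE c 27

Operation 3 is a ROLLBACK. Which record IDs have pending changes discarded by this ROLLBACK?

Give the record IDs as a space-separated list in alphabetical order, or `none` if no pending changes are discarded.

Initial committed: {a=3, b=1, c=20, d=6}
Op 1: BEGIN: in_txn=True, pending={}
Op 2: UPDATE a=29 (pending; pending now {a=29})
Op 3: ROLLBACK: discarded pending ['a']; in_txn=False
Op 4: UPDATE d=27 (auto-commit; committed d=27)
Op 5: BEGIN: in_txn=True, pending={}
Op 6: COMMIT: merged [] into committed; committed now {a=3, b=1, c=20, d=27}
Op 7: BEGIN: in_txn=True, pending={}
Op 8: UPDATE c=27 (pending; pending now {c=27})
ROLLBACK at op 3 discards: ['a']

Answer: a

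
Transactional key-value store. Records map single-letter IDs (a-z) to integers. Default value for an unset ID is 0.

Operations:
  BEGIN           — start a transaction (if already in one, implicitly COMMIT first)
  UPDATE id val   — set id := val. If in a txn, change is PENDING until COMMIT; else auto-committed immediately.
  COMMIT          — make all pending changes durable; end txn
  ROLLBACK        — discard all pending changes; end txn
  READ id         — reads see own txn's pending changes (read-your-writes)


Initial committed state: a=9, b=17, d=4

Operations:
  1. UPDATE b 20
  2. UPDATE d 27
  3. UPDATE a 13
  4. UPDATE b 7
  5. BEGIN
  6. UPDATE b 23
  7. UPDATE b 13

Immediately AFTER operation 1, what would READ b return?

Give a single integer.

Answer: 20

Derivation:
Initial committed: {a=9, b=17, d=4}
Op 1: UPDATE b=20 (auto-commit; committed b=20)
After op 1: visible(b) = 20 (pending={}, committed={a=9, b=20, d=4})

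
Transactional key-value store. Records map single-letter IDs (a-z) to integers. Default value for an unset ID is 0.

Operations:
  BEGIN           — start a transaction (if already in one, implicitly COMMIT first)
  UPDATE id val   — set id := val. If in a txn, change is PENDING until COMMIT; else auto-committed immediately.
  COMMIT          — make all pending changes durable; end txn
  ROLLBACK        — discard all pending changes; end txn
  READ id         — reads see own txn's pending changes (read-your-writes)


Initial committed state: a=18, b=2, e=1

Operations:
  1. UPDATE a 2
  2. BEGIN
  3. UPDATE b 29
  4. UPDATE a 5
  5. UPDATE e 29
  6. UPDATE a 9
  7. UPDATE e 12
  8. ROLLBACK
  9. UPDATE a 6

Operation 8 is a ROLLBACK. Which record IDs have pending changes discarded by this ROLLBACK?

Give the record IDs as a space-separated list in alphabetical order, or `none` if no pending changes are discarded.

Answer: a b e

Derivation:
Initial committed: {a=18, b=2, e=1}
Op 1: UPDATE a=2 (auto-commit; committed a=2)
Op 2: BEGIN: in_txn=True, pending={}
Op 3: UPDATE b=29 (pending; pending now {b=29})
Op 4: UPDATE a=5 (pending; pending now {a=5, b=29})
Op 5: UPDATE e=29 (pending; pending now {a=5, b=29, e=29})
Op 6: UPDATE a=9 (pending; pending now {a=9, b=29, e=29})
Op 7: UPDATE e=12 (pending; pending now {a=9, b=29, e=12})
Op 8: ROLLBACK: discarded pending ['a', 'b', 'e']; in_txn=False
Op 9: UPDATE a=6 (auto-commit; committed a=6)
ROLLBACK at op 8 discards: ['a', 'b', 'e']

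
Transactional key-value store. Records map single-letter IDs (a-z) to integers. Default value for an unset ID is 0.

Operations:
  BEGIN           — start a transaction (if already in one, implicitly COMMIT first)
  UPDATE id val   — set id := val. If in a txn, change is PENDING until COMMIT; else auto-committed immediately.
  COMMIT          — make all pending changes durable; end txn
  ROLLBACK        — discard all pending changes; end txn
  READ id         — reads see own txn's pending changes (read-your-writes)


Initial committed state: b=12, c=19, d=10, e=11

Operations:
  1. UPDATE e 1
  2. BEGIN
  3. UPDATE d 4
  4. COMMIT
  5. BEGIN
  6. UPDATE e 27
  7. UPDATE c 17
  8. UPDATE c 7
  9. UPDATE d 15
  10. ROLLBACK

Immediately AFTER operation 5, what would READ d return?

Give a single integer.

Initial committed: {b=12, c=19, d=10, e=11}
Op 1: UPDATE e=1 (auto-commit; committed e=1)
Op 2: BEGIN: in_txn=True, pending={}
Op 3: UPDATE d=4 (pending; pending now {d=4})
Op 4: COMMIT: merged ['d'] into committed; committed now {b=12, c=19, d=4, e=1}
Op 5: BEGIN: in_txn=True, pending={}
After op 5: visible(d) = 4 (pending={}, committed={b=12, c=19, d=4, e=1})

Answer: 4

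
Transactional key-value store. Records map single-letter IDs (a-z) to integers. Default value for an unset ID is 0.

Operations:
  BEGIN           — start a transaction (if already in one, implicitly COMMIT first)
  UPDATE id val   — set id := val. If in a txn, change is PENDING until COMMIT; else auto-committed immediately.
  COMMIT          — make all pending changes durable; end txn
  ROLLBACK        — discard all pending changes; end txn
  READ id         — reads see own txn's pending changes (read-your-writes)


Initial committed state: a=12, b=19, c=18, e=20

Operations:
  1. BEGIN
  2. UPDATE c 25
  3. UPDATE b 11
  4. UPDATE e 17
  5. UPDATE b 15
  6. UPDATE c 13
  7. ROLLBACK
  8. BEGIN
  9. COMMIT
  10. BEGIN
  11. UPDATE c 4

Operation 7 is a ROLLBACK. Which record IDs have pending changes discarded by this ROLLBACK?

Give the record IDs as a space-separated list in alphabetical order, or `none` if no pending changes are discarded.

Answer: b c e

Derivation:
Initial committed: {a=12, b=19, c=18, e=20}
Op 1: BEGIN: in_txn=True, pending={}
Op 2: UPDATE c=25 (pending; pending now {c=25})
Op 3: UPDATE b=11 (pending; pending now {b=11, c=25})
Op 4: UPDATE e=17 (pending; pending now {b=11, c=25, e=17})
Op 5: UPDATE b=15 (pending; pending now {b=15, c=25, e=17})
Op 6: UPDATE c=13 (pending; pending now {b=15, c=13, e=17})
Op 7: ROLLBACK: discarded pending ['b', 'c', 'e']; in_txn=False
Op 8: BEGIN: in_txn=True, pending={}
Op 9: COMMIT: merged [] into committed; committed now {a=12, b=19, c=18, e=20}
Op 10: BEGIN: in_txn=True, pending={}
Op 11: UPDATE c=4 (pending; pending now {c=4})
ROLLBACK at op 7 discards: ['b', 'c', 'e']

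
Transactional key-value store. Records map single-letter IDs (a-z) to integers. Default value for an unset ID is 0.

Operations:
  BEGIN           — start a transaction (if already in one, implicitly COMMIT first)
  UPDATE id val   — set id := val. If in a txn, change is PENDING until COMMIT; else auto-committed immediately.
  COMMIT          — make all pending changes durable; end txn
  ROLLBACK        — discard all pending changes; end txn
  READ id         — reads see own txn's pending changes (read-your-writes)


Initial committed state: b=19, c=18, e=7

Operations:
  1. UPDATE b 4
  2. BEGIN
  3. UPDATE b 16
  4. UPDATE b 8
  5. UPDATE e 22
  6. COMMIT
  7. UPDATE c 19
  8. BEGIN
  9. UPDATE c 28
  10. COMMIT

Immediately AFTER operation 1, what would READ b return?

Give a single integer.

Answer: 4

Derivation:
Initial committed: {b=19, c=18, e=7}
Op 1: UPDATE b=4 (auto-commit; committed b=4)
After op 1: visible(b) = 4 (pending={}, committed={b=4, c=18, e=7})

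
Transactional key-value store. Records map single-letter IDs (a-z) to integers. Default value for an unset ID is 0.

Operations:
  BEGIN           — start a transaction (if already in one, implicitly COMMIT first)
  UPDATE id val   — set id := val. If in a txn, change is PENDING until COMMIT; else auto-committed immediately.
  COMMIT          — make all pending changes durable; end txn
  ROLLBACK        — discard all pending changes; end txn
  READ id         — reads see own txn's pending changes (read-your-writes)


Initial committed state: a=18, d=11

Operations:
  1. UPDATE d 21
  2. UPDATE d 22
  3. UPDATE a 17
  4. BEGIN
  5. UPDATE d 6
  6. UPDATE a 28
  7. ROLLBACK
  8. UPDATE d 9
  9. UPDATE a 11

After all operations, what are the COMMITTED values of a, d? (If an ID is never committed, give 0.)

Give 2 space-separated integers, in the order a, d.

Initial committed: {a=18, d=11}
Op 1: UPDATE d=21 (auto-commit; committed d=21)
Op 2: UPDATE d=22 (auto-commit; committed d=22)
Op 3: UPDATE a=17 (auto-commit; committed a=17)
Op 4: BEGIN: in_txn=True, pending={}
Op 5: UPDATE d=6 (pending; pending now {d=6})
Op 6: UPDATE a=28 (pending; pending now {a=28, d=6})
Op 7: ROLLBACK: discarded pending ['a', 'd']; in_txn=False
Op 8: UPDATE d=9 (auto-commit; committed d=9)
Op 9: UPDATE a=11 (auto-commit; committed a=11)
Final committed: {a=11, d=9}

Answer: 11 9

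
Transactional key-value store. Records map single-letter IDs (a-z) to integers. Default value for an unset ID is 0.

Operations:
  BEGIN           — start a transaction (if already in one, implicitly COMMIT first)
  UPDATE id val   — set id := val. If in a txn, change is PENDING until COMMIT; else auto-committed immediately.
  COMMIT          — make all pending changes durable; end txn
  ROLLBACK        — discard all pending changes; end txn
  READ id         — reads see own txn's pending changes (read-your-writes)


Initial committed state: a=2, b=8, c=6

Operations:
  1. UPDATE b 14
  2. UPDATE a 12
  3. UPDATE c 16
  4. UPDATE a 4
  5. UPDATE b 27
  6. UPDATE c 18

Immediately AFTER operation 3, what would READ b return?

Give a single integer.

Answer: 14

Derivation:
Initial committed: {a=2, b=8, c=6}
Op 1: UPDATE b=14 (auto-commit; committed b=14)
Op 2: UPDATE a=12 (auto-commit; committed a=12)
Op 3: UPDATE c=16 (auto-commit; committed c=16)
After op 3: visible(b) = 14 (pending={}, committed={a=12, b=14, c=16})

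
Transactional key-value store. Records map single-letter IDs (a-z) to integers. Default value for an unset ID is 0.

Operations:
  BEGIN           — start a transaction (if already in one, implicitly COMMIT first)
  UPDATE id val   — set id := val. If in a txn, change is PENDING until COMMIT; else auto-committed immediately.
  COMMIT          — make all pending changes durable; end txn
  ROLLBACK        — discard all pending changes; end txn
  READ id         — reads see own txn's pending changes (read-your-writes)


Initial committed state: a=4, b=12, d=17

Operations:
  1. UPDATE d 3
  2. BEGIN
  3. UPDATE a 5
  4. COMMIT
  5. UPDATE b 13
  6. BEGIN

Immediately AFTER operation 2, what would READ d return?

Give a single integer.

Answer: 3

Derivation:
Initial committed: {a=4, b=12, d=17}
Op 1: UPDATE d=3 (auto-commit; committed d=3)
Op 2: BEGIN: in_txn=True, pending={}
After op 2: visible(d) = 3 (pending={}, committed={a=4, b=12, d=3})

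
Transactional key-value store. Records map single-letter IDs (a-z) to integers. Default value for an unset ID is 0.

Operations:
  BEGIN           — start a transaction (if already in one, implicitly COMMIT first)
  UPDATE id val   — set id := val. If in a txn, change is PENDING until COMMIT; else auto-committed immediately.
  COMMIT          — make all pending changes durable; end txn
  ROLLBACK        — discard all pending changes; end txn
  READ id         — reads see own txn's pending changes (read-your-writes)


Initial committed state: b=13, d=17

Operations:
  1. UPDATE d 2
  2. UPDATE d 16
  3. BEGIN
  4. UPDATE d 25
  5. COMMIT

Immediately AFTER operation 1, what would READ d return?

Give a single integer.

Initial committed: {b=13, d=17}
Op 1: UPDATE d=2 (auto-commit; committed d=2)
After op 1: visible(d) = 2 (pending={}, committed={b=13, d=2})

Answer: 2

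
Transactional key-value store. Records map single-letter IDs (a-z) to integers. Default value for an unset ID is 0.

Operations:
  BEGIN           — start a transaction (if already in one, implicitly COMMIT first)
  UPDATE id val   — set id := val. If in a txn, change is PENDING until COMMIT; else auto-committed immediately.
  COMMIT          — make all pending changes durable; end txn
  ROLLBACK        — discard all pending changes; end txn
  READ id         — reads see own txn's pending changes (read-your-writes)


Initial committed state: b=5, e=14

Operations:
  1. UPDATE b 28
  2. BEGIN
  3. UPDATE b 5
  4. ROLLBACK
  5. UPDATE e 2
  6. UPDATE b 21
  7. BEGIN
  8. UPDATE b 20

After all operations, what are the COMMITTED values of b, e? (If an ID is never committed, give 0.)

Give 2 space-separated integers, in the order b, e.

Answer: 21 2

Derivation:
Initial committed: {b=5, e=14}
Op 1: UPDATE b=28 (auto-commit; committed b=28)
Op 2: BEGIN: in_txn=True, pending={}
Op 3: UPDATE b=5 (pending; pending now {b=5})
Op 4: ROLLBACK: discarded pending ['b']; in_txn=False
Op 5: UPDATE e=2 (auto-commit; committed e=2)
Op 6: UPDATE b=21 (auto-commit; committed b=21)
Op 7: BEGIN: in_txn=True, pending={}
Op 8: UPDATE b=20 (pending; pending now {b=20})
Final committed: {b=21, e=2}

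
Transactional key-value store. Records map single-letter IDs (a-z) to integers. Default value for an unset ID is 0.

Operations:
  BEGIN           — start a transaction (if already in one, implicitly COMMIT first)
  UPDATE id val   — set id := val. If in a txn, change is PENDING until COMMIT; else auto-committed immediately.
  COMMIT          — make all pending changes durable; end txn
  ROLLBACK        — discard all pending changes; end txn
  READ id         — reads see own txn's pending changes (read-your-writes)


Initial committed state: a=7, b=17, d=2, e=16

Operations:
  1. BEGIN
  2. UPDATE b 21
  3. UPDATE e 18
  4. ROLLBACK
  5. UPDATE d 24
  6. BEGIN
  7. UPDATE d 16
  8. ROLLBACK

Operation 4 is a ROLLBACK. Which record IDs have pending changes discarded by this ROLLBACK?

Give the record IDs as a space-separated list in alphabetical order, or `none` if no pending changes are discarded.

Answer: b e

Derivation:
Initial committed: {a=7, b=17, d=2, e=16}
Op 1: BEGIN: in_txn=True, pending={}
Op 2: UPDATE b=21 (pending; pending now {b=21})
Op 3: UPDATE e=18 (pending; pending now {b=21, e=18})
Op 4: ROLLBACK: discarded pending ['b', 'e']; in_txn=False
Op 5: UPDATE d=24 (auto-commit; committed d=24)
Op 6: BEGIN: in_txn=True, pending={}
Op 7: UPDATE d=16 (pending; pending now {d=16})
Op 8: ROLLBACK: discarded pending ['d']; in_txn=False
ROLLBACK at op 4 discards: ['b', 'e']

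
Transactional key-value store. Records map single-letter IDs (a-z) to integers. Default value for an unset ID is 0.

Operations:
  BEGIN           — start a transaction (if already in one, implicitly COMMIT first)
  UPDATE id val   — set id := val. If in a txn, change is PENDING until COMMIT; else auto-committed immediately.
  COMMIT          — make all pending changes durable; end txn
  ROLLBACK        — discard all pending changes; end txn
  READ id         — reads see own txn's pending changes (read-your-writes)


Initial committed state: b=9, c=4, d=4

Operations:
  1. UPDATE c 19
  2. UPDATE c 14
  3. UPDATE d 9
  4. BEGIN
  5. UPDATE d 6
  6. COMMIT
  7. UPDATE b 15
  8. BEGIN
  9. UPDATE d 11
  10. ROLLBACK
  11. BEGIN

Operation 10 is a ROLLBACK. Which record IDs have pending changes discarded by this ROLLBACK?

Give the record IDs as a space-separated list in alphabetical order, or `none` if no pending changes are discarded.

Answer: d

Derivation:
Initial committed: {b=9, c=4, d=4}
Op 1: UPDATE c=19 (auto-commit; committed c=19)
Op 2: UPDATE c=14 (auto-commit; committed c=14)
Op 3: UPDATE d=9 (auto-commit; committed d=9)
Op 4: BEGIN: in_txn=True, pending={}
Op 5: UPDATE d=6 (pending; pending now {d=6})
Op 6: COMMIT: merged ['d'] into committed; committed now {b=9, c=14, d=6}
Op 7: UPDATE b=15 (auto-commit; committed b=15)
Op 8: BEGIN: in_txn=True, pending={}
Op 9: UPDATE d=11 (pending; pending now {d=11})
Op 10: ROLLBACK: discarded pending ['d']; in_txn=False
Op 11: BEGIN: in_txn=True, pending={}
ROLLBACK at op 10 discards: ['d']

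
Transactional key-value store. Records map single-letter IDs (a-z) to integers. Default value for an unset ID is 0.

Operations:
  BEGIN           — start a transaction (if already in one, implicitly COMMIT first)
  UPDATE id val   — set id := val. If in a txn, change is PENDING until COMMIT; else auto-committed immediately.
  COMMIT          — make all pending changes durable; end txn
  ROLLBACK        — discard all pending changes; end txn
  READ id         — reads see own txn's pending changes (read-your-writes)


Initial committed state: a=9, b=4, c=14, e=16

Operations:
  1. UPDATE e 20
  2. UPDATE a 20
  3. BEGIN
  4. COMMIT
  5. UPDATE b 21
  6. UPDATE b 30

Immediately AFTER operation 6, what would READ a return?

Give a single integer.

Answer: 20

Derivation:
Initial committed: {a=9, b=4, c=14, e=16}
Op 1: UPDATE e=20 (auto-commit; committed e=20)
Op 2: UPDATE a=20 (auto-commit; committed a=20)
Op 3: BEGIN: in_txn=True, pending={}
Op 4: COMMIT: merged [] into committed; committed now {a=20, b=4, c=14, e=20}
Op 5: UPDATE b=21 (auto-commit; committed b=21)
Op 6: UPDATE b=30 (auto-commit; committed b=30)
After op 6: visible(a) = 20 (pending={}, committed={a=20, b=30, c=14, e=20})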